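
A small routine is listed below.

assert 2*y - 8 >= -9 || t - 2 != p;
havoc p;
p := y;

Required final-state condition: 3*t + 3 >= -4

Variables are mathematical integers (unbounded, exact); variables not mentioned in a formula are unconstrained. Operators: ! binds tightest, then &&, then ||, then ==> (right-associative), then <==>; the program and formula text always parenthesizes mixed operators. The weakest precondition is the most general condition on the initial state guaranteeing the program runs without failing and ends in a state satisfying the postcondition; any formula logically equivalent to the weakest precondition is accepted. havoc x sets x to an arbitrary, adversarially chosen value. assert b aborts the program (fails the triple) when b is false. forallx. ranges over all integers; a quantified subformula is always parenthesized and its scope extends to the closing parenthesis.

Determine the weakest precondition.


Working backward. After the program, the postcondition 3*t + 3 >= -4 must hold; in canonical form it is 3*t >= -7.
Before p := y: 3*t >= -7
Before havoc p: 3*t >= -7
Before assert 2*y - 8 >= -9 || t - 2 != p: (2*y >= -1 || t != p + 2) && 3*t >= -7
Answer: WP = (2*y >= -1 || t != p + 2) && 3*t >= -7


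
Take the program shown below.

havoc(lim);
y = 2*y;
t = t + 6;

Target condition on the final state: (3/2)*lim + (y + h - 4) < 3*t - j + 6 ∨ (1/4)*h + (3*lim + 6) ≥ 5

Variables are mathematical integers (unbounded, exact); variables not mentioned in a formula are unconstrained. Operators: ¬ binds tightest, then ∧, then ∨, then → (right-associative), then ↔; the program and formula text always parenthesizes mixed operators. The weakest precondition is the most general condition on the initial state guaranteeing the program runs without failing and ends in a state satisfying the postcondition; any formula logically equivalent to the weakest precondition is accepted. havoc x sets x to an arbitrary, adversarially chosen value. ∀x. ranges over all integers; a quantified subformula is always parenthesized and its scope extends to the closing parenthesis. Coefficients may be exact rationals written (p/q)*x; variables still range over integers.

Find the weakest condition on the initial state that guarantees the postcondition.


Working backward. After the program, the postcondition (3/2)*lim + (y + h - 4) < 3*t - j + 6 ∨ (1/4)*h + (3*lim + 6) ≥ 5 must hold; in canonical form it is h + j + (3/2)*lim + y < 3*t + 10 ∨ (1/4)*h + 3*lim ≥ -1.
Before t := t + 6: h + j + (3/2)*lim + y < 3*t + 28 ∨ (1/4)*h + 3*lim ≥ -1
Before y := 2*y: h + j + (3/2)*lim + 2*y < 3*t + 28 ∨ (1/4)*h + 3*lim ≥ -1
Before havoc lim: ∀lim_1. (h + j + (3/2)*lim_1 + 2*y < 3*t + 28 ∨ (1/4)*h + 3*lim_1 ≥ -1)
Answer: WP = ∀lim_1. (h + j + (3/2)*lim_1 + 2*y < 3*t + 28 ∨ (1/4)*h + 3*lim_1 ≥ -1)


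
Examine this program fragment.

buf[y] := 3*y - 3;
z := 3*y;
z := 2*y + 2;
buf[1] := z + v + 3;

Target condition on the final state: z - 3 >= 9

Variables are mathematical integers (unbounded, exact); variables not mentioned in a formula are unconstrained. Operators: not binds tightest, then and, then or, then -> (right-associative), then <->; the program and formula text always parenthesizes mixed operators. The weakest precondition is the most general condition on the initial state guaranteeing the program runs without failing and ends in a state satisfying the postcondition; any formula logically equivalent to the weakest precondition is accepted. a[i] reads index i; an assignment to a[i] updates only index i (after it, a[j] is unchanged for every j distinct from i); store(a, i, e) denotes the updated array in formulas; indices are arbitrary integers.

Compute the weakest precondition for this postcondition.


Working backward. After the program, the postcondition z - 3 >= 9 must hold; in canonical form it is z >= 12.
Before buf[1] := z + v + 3: z >= 12
Before z := 2*y + 2: 2*y >= 10
Before z := 3*y: 2*y >= 10
Before buf[y] := 3*y - 3: 2*y >= 10
Answer: WP = 2*y >= 10


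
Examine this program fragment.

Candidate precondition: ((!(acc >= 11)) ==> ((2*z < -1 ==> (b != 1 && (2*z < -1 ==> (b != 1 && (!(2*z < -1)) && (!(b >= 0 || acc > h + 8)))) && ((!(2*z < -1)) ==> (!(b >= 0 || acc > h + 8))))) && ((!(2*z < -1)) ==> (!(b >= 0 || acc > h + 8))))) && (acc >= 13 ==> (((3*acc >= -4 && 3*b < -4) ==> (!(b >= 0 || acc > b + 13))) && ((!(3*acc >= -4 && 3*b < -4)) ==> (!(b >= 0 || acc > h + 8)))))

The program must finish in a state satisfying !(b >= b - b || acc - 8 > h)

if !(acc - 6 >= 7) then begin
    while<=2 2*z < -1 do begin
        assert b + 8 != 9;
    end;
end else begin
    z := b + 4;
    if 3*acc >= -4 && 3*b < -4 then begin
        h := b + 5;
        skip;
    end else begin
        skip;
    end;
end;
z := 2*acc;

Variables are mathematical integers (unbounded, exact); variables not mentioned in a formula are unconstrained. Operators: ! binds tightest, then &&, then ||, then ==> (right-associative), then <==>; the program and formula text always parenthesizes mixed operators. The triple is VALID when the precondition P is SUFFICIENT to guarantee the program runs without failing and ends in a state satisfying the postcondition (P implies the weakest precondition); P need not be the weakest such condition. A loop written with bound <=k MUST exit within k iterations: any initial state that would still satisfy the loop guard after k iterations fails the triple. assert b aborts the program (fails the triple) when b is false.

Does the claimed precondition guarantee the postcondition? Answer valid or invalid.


Working backward. After the program, the postcondition !(b >= b - b || acc - 8 > h) must hold; in canonical form it is !(b >= 0 || acc > h + 8).
Before z := 2*acc: !(b >= 0 || acc > h + 8)
Then branch requires (2*z < -1 ==> (b != 1 && (2*z < -1 ==> (b != 1 && (!(2*z < -1)) && (!(b >= 0 || acc > h + 8)))) && ((!(2*z < -1)) ==> (!(b >= 0 || acc > h + 8))))) && ((!(2*z < -1)) ==> (!(b >= 0 || acc > h + 8))); else branch requires ((3*acc >= -4 && 3*b < -4) ==> (!(b >= 0 || acc > b + 13))) && ((!(3*acc >= -4 && 3*b < -4)) ==> (!(b >= 0 || acc > h + 8))).
Before the if: ((!(acc >= 13)) ==> ((2*z < -1 ==> (b != 1 && (2*z < -1 ==> (b != 1 && (!(2*z < -1)) && (!(b >= 0 || acc > h + 8)))) && ((!(2*z < -1)) ==> (!(b >= 0 || acc > h + 8))))) && ((!(2*z < -1)) ==> (!(b >= 0 || acc > h + 8))))) && (acc >= 13 ==> (((3*acc >= -4 && 3*b < -4) ==> (!(b >= 0 || acc > b + 13))) && ((!(3*acc >= -4 && 3*b < -4)) ==> (!(b >= 0 || acc > h + 8)))))
The weakest precondition is ((!(acc >= 13)) ==> ((2*z < -1 ==> (b != 1 && (2*z < -1 ==> (b != 1 && (!(2*z < -1)) && (!(b >= 0 || acc > h + 8)))) && ((!(2*z < -1)) ==> (!(b >= 0 || acc > h + 8))))) && ((!(2*z < -1)) ==> (!(b >= 0 || acc > h + 8))))) && (acc >= 13 ==> (((3*acc >= -4 && 3*b < -4) ==> (!(b >= 0 || acc > b + 13))) && ((!(3*acc >= -4 && 3*b < -4)) ==> (!(b >= 0 || acc > h + 8))))).
Check whether ((!(acc >= 11)) ==> ((2*z < -1 ==> (b != 1 && (2*z < -1 ==> (b != 1 && (!(2*z < -1)) && (!(b >= 0 || acc > h + 8)))) && ((!(2*z < -1)) ==> (!(b >= 0 || acc > h + 8))))) && ((!(2*z < -1)) ==> (!(b >= 0 || acc > h + 8))))) && (acc >= 13 ==> (((3*acc >= -4 && 3*b < -4) ==> (!(b >= 0 || acc > b + 13))) && ((!(3*acc >= -4 && 3*b < -4)) ==> (!(b >= 0 || acc > h + 8))))) implies it.
Countermodel: at the initial state acc = 11, b = 0, h = 3, z = 0, the precondition holds but the weakest precondition fails.
Answer: invalid


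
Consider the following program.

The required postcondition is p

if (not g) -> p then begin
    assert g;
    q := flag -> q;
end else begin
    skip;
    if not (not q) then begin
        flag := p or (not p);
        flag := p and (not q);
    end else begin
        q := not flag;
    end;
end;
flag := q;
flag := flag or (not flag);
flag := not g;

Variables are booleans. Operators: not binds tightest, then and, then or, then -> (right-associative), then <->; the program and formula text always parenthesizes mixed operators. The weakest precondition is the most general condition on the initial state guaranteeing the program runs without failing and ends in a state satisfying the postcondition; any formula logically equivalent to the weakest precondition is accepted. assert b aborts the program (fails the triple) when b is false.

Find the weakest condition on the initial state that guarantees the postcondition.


Working backward. After the program, p must hold.
Before flag := not g: p
Before flag := flag or (not flag): p
Before flag := q: p
Then branch requires g and p; else branch requires (q -> p) and ((not q) -> p).
Before the if: (((not g) -> p) -> (g and p)) and ((not ((not g) -> p)) -> ((q -> p) and ((not q) -> p)))
Answer: WP = (((not g) -> p) -> (g and p)) and ((not ((not g) -> p)) -> ((q -> p) and ((not q) -> p)))


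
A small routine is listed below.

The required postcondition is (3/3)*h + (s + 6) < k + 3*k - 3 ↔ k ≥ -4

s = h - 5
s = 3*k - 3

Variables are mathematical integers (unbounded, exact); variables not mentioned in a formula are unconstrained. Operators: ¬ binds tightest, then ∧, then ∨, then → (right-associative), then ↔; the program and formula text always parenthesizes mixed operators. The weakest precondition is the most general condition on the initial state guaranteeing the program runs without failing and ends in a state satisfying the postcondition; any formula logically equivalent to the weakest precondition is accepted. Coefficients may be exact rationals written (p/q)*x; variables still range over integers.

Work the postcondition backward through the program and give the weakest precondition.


Working backward. After the program, the postcondition (3/3)*h + (s + 6) < k + 3*k - 3 ↔ k ≥ -4 must hold; in canonical form it is h + s < 4*k - 9 ↔ k ≥ -4.
Before s := 3*k - 3: h < k - 6 ↔ k ≥ -4
Before s := h - 5: h < k - 6 ↔ k ≥ -4
Answer: WP = h < k - 6 ↔ k ≥ -4


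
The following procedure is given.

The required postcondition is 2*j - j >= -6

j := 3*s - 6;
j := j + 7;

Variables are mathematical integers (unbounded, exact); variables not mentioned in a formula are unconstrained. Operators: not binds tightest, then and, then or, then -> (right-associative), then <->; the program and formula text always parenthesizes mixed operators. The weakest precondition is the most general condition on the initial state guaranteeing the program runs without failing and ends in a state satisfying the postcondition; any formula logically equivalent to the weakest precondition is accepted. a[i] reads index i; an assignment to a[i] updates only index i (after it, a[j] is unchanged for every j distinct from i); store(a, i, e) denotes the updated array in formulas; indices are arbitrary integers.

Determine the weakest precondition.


Working backward. After the program, the postcondition 2*j - j >= -6 must hold; in canonical form it is j >= -6.
Before j := j + 7: j >= -13
Before j := 3*s - 6: 3*s >= -7
Answer: WP = 3*s >= -7


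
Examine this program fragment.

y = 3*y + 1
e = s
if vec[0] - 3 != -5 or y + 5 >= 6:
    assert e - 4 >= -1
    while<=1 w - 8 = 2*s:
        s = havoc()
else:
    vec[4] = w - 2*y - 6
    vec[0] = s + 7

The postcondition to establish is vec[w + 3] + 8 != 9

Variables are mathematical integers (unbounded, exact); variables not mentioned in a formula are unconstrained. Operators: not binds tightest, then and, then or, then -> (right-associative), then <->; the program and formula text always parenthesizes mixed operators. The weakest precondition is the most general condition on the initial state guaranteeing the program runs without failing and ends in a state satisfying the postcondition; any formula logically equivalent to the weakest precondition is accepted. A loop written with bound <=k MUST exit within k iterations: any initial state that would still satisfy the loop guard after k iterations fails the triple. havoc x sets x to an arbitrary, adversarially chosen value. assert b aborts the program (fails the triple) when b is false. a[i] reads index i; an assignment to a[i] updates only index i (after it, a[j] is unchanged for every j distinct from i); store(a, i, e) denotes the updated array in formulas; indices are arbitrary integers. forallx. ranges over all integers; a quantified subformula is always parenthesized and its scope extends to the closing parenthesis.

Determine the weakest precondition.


Working backward. After the program, the postcondition vec[w + 3] + 8 != 9 must hold; in canonical form it is vec[w + 3] != 1.
Then branch requires e >= 3 and (w = 2*s + 8 -> (forall s_1. ((not (w = 2*s_1 + 8)) and vec[w + 3] != 1))) and ((not (w = 2*s + 8)) -> vec[w + 3] != 1); else branch requires store(store(vec, 4, w - 2*y - 6), 0, s + 7)[w + 3] != 1.
Before the if: ((vec[0] != -2 or y >= 1) -> (e >= 3 and (w = 2*s + 8 -> (forall s_1. ((not (w = 2*s_1 + 8)) and vec[w + 3] != 1))) and ((not (w = 2*s + 8)) -> vec[w + 3] != 1))) and ((not (vec[0] != -2 or y >= 1)) -> store(store(vec, 4, w - 2*y - 6), 0, s + 7)[w + 3] != 1)
Before e := s: ((vec[0] != -2 or y >= 1) -> (s >= 3 and (w = 2*s + 8 -> (forall s_1. ((not (w = 2*s_1 + 8)) and vec[w + 3] != 1))) and ((not (w = 2*s + 8)) -> vec[w + 3] != 1))) and ((not (vec[0] != -2 or y >= 1)) -> store(store(vec, 4, w - 2*y - 6), 0, s + 7)[w + 3] != 1)
Before y := 3*y + 1: ((vec[0] != -2 or 3*y >= 0) -> (s >= 3 and (w = 2*s + 8 -> (forall s_1. ((not (w = 2*s_1 + 8)) and vec[w + 3] != 1))) and ((not (w = 2*s + 8)) -> vec[w + 3] != 1))) and ((not (vec[0] != -2 or 3*y >= 0)) -> store(store(vec, 4, w - 6*y - 8), 0, s + 7)[w + 3] != 1)
Answer: WP = ((vec[0] != -2 or 3*y >= 0) -> (s >= 3 and (w = 2*s + 8 -> (forall s_1. ((not (w = 2*s_1 + 8)) and vec[w + 3] != 1))) and ((not (w = 2*s + 8)) -> vec[w + 3] != 1))) and ((not (vec[0] != -2 or 3*y >= 0)) -> store(store(vec, 4, w - 6*y - 8), 0, s + 7)[w + 3] != 1)


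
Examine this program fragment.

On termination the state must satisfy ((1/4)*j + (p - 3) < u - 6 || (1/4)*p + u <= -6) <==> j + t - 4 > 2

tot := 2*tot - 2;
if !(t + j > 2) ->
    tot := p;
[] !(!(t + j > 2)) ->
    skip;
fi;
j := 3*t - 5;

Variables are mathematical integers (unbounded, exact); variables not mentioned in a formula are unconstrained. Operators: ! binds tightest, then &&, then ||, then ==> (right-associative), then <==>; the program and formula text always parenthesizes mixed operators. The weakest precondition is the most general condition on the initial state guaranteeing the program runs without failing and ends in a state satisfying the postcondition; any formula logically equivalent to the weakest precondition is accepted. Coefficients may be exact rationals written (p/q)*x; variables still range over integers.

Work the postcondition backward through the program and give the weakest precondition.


Working backward. After the program, the postcondition ((1/4)*j + (p - 3) < u - 6 || (1/4)*p + u <= -6) <==> j + t - 4 > 2 must hold; in canonical form it is ((1/4)*j + p < u - 3 || (1/4)*p + u <= -6) <==> j + t > 6.
Before j := 3*t - 5: (p + (3/4)*t < u - 7/4 || (1/4)*p + u <= -6) <==> 4*t > 11
Then branch requires (p + (3/4)*t < u - 7/4 || (1/4)*p + u <= -6) <==> 4*t > 11; else branch requires (p + (3/4)*t < u - 7/4 || (1/4)*p + u <= -6) <==> 4*t > 11.
Before the if: ((!(j + t > 2)) ==> ((p + (3/4)*t < u - 7/4 || (1/4)*p + u <= -6) <==> 4*t > 11)) && (j + t > 2 ==> ((p + (3/4)*t < u - 7/4 || (1/4)*p + u <= -6) <==> 4*t > 11))
Before tot := 2*tot - 2: ((!(j + t > 2)) ==> ((p + (3/4)*t < u - 7/4 || (1/4)*p + u <= -6) <==> 4*t > 11)) && (j + t > 2 ==> ((p + (3/4)*t < u - 7/4 || (1/4)*p + u <= -6) <==> 4*t > 11))
Answer: WP = ((!(j + t > 2)) ==> ((p + (3/4)*t < u - 7/4 || (1/4)*p + u <= -6) <==> 4*t > 11)) && (j + t > 2 ==> ((p + (3/4)*t < u - 7/4 || (1/4)*p + u <= -6) <==> 4*t > 11))


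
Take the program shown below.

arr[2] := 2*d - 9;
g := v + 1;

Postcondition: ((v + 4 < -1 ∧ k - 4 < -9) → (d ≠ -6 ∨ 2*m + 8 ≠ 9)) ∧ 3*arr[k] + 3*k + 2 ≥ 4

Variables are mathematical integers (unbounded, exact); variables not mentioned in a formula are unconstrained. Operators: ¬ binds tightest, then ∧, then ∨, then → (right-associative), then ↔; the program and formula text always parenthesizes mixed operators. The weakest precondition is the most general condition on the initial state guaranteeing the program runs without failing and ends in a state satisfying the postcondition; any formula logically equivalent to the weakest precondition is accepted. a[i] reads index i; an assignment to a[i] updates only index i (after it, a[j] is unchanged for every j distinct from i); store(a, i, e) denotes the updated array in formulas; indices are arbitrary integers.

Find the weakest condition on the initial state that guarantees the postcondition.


Working backward. After the program, the postcondition ((v + 4 < -1 ∧ k - 4 < -9) → (d ≠ -6 ∨ 2*m + 8 ≠ 9)) ∧ 3*arr[k] + 3*k + 2 ≥ 4 must hold; in canonical form it is ((v < -5 ∧ k < -5) → (d ≠ -6 ∨ 2*m ≠ 1)) ∧ 3*arr[k] + 3*k ≥ 2.
Before g := v + 1: ((v < -5 ∧ k < -5) → (d ≠ -6 ∨ 2*m ≠ 1)) ∧ 3*arr[k] + 3*k ≥ 2
Before arr[2] := 2*d - 9: ((v < -5 ∧ k < -5) → (d ≠ -6 ∨ 2*m ≠ 1)) ∧ 3*store(arr, 2, 2*d - 9)[k] + 3*k ≥ 2
Answer: WP = ((v < -5 ∧ k < -5) → (d ≠ -6 ∨ 2*m ≠ 1)) ∧ 3*store(arr, 2, 2*d - 9)[k] + 3*k ≥ 2


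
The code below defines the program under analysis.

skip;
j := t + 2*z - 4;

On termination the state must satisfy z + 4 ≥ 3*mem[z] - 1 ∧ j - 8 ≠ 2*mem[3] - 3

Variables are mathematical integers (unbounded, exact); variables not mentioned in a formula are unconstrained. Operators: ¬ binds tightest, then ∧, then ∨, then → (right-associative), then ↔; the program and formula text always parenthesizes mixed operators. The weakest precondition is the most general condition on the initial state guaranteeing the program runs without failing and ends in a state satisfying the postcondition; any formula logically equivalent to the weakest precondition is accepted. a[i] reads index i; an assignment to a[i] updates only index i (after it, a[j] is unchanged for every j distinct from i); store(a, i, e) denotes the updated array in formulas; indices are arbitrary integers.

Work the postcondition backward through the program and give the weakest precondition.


Working backward. After the program, the postcondition z + 4 ≥ 3*mem[z] - 1 ∧ j - 8 ≠ 2*mem[3] - 3 must hold; in canonical form it is z ≥ 3*mem[z] - 5 ∧ j ≠ 2*mem[3] + 5.
Before j := t + 2*z - 4: z ≥ 3*mem[z] - 5 ∧ t + 2*z ≠ 2*mem[3] + 9
Before skip: z ≥ 3*mem[z] - 5 ∧ t + 2*z ≠ 2*mem[3] + 9
Answer: WP = z ≥ 3*mem[z] - 5 ∧ t + 2*z ≠ 2*mem[3] + 9


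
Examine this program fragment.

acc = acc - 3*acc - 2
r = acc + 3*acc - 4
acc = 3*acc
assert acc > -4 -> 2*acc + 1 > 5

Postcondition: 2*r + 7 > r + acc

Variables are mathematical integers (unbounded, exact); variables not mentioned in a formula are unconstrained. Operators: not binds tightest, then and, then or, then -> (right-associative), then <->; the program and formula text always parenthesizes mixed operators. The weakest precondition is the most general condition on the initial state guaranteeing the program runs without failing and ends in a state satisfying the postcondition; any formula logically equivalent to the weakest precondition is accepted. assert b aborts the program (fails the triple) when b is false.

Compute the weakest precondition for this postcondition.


Working backward. After the program, the postcondition 2*r + 7 > r + acc must hold; in canonical form it is r > acc - 7.
Before assert acc > -4 -> 2*acc + 1 > 5: (acc > -4 -> 2*acc > 4) and r > acc - 7
Before acc := 3*acc: (3*acc > -4 -> 6*acc > 4) and r > 3*acc - 7
Before r := acc + 3*acc - 4: (3*acc > -4 -> 6*acc > 4) and acc > -3
Before acc := acc - 3*acc - 2: (6*acc < -2 -> 12*acc < -16) and 2*acc < 1
Answer: WP = (6*acc < -2 -> 12*acc < -16) and 2*acc < 1


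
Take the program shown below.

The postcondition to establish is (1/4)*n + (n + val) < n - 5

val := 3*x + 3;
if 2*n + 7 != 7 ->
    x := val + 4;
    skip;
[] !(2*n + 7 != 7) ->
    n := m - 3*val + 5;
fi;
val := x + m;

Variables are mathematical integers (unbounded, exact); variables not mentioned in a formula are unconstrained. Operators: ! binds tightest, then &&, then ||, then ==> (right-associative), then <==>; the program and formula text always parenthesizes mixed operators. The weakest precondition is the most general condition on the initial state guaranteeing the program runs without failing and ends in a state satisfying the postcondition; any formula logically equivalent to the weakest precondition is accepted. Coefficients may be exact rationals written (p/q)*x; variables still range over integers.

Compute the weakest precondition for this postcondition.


Working backward. After the program, the postcondition (1/4)*n + (n + val) < n - 5 must hold; in canonical form it is (1/4)*n + val < -5.
Before val := x + m: m + (1/4)*n + x < -5
Then branch requires m + (1/4)*n + val < -9; else branch requires (5/4)*m + x < (3/4)*val - 25/4.
Before the if: (2*n != 0 ==> m + (1/4)*n + val < -9) && ((!(2*n != 0)) ==> (5/4)*m + x < (3/4)*val - 25/4)
Before val := 3*x + 3: (2*n != 0 ==> m + (1/4)*n + 3*x < -12) && ((!(2*n != 0)) ==> (5/4)*m < (5/4)*x - 4)
Answer: WP = (2*n != 0 ==> m + (1/4)*n + 3*x < -12) && ((!(2*n != 0)) ==> (5/4)*m < (5/4)*x - 4)


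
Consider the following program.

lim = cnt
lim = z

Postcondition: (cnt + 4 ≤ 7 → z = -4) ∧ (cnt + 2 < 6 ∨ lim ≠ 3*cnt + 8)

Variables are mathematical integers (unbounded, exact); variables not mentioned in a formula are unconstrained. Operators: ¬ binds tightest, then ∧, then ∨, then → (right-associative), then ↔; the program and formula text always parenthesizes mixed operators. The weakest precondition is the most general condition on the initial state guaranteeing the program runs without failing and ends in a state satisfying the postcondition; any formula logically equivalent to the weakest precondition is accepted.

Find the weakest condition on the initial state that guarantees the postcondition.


Working backward. After the program, the postcondition (cnt + 4 ≤ 7 → z = -4) ∧ (cnt + 2 < 6 ∨ lim ≠ 3*cnt + 8) must hold; in canonical form it is (cnt ≤ 3 → z = -4) ∧ (cnt < 4 ∨ lim ≠ 3*cnt + 8).
Before lim := z: (cnt ≤ 3 → z = -4) ∧ (cnt < 4 ∨ z ≠ 3*cnt + 8)
Before lim := cnt: (cnt ≤ 3 → z = -4) ∧ (cnt < 4 ∨ z ≠ 3*cnt + 8)
Answer: WP = (cnt ≤ 3 → z = -4) ∧ (cnt < 4 ∨ z ≠ 3*cnt + 8)


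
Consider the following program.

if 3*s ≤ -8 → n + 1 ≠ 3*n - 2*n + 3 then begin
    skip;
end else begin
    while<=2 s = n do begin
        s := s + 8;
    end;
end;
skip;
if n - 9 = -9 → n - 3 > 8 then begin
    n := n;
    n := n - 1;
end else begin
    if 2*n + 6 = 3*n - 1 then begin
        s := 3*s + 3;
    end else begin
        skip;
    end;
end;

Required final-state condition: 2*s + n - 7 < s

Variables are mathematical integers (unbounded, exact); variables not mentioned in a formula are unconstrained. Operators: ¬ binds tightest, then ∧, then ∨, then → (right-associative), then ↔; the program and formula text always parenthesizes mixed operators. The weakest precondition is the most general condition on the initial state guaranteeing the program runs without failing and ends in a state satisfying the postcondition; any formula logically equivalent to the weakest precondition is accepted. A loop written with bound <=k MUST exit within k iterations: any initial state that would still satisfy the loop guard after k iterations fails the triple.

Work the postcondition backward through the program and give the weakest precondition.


Working backward. After the program, the postcondition 2*s + n - 7 < s must hold; in canonical form it is n + s < 7.
Then branch requires n + s < 8; else branch requires (n = 7 → n + 3*s < 4) ∧ ((¬(n = 7)) → n + s < 7).
Before the if: ((n = 0 → n > 11) → n + s < 8) ∧ ((¬(n = 0 → n > 11)) → ((n = 7 → n + 3*s < 4) ∧ ((¬(n = 7)) → n + s < 7)))
Before skip: ((n = 0 → n > 11) → n + s < 8) ∧ ((¬(n = 0 → n > 11)) → ((n = 7 → n + 3*s < 4) ∧ ((¬(n = 7)) → n + s < 7)))
Then branch requires ((n = 0 → n > 11) → n + s < 8) ∧ ((¬(n = 0 → n > 11)) → ((n = 7 → n + 3*s < 4) ∧ ((¬(n = 7)) → n + s < 7))); else branch requires (s = n → ((s = n - 8 → ((¬(s = n - 16)) ∧ ((n = 0 → n > 11) → n + s < -8) ∧ ((¬(n = 0 → n > 11)) → ((n = 7 → n + 3*s < -44) ∧ ((¬(n = 7)) → n + s < -9))))) ∧ ((¬(s = n - 8)) → (((n = 0 → n > 11) → n + s < 0) ∧ ((¬(n = 0 → n > 11)) → ((n = 7 → n + 3*s < -20) ∧ ((¬(n = 7)) → n + s < -1))))))) ∧ ((¬(s = n)) → (((n = 0 → n > 11) → n + s < 8) ∧ ((¬(n = 0 → n > 11)) → ((n = 7 → n + 3*s < 4) ∧ ((¬(n = 7)) → n + s < 7))))).
Before the if: ((n = 0 → n > 11) → n + s < 8) ∧ ((¬(n = 0 → n > 11)) → ((n = 7 → n + 3*s < 4) ∧ ((¬(n = 7)) → n + s < 7)))
Answer: WP = ((n = 0 → n > 11) → n + s < 8) ∧ ((¬(n = 0 → n > 11)) → ((n = 7 → n + 3*s < 4) ∧ ((¬(n = 7)) → n + s < 7)))


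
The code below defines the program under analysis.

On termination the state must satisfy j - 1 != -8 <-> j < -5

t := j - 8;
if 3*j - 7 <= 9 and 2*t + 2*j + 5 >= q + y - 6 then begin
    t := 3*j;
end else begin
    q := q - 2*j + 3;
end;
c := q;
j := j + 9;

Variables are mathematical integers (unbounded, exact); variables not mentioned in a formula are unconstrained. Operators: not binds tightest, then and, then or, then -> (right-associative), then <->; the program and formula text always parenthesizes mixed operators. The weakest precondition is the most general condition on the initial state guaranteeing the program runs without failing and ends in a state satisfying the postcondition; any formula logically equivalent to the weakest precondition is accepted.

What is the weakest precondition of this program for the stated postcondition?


Working backward. After the program, the postcondition j - 1 != -8 <-> j < -5 must hold; in canonical form it is j != -7 <-> j < -5.
Before j := j + 9: j != -16 <-> j < -14
Before c := q: j != -16 <-> j < -14
Then branch requires j != -16 <-> j < -14; else branch requires j != -16 <-> j < -14.
Before the if: ((3*j <= 16 and 2*j + 2*t >= q + y - 11) -> (j != -16 <-> j < -14)) and ((not (3*j <= 16 and 2*j + 2*t >= q + y - 11)) -> (j != -16 <-> j < -14))
Before t := j - 8: ((3*j <= 16 and 4*j >= q + y + 5) -> (j != -16 <-> j < -14)) and ((not (3*j <= 16 and 4*j >= q + y + 5)) -> (j != -16 <-> j < -14))
Answer: WP = ((3*j <= 16 and 4*j >= q + y + 5) -> (j != -16 <-> j < -14)) and ((not (3*j <= 16 and 4*j >= q + y + 5)) -> (j != -16 <-> j < -14))


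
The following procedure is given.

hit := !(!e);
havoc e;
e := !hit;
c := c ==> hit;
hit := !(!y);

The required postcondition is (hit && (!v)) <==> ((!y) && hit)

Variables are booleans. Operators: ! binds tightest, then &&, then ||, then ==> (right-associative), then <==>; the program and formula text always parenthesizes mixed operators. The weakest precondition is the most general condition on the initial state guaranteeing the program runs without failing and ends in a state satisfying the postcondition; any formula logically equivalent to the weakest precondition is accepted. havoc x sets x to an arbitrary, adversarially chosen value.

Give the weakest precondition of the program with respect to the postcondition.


Working backward. After the program, (hit && (!v)) <==> ((!y) && hit) must hold.
Before hit := !(!y): !(y && (!v))
Before c := c ==> hit: !(y && (!v))
Before e := !hit: !(y && (!v))
Before havoc e: !(y && (!v))
Before hit := !(!e): !(y && (!v))
Answer: WP = !(y && (!v))


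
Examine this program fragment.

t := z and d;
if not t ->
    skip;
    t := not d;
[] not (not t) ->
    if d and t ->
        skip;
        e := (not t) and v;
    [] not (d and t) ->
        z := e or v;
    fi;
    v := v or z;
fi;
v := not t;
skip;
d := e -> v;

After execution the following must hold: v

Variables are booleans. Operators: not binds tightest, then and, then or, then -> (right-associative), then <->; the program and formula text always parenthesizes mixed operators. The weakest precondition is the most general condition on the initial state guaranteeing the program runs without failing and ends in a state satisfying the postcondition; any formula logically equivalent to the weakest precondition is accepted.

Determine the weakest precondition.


Working backward. After the program, v must hold.
Before d := e -> v: v
Before skip: v
Before v := not t: not t
Then branch requires d; else branch requires ((d and t) -> (not t)) and ((not (d and t)) -> (not t)).
Before the if: ((not t) -> d) and (t -> (((d and t) -> (not t)) and ((not (d and t)) -> (not t))))
Before t := z and d: ((not (z and d)) -> d) and ((z and d) -> (((d and z) -> (not (z and d))) and ((not (d and z)) -> (not (z and d)))))
Answer: WP = ((not (z and d)) -> d) and ((z and d) -> (((d and z) -> (not (z and d))) and ((not (d and z)) -> (not (z and d)))))


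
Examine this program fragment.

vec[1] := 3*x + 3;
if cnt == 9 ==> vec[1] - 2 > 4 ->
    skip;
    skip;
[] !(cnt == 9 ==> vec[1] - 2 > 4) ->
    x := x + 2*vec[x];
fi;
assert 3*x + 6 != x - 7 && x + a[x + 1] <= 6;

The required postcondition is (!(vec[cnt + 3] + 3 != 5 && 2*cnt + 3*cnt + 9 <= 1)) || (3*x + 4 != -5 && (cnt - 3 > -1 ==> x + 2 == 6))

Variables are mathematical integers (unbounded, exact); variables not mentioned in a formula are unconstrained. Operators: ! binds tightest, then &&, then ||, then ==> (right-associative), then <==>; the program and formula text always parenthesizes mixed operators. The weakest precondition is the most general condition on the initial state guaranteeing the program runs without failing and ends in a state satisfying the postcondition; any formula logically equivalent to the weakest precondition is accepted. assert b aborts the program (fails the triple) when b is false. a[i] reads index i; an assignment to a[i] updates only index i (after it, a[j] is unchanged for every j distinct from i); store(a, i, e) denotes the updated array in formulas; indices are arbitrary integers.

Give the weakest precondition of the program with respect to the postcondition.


Working backward. After the program, the postcondition (!(vec[cnt + 3] + 3 != 5 && 2*cnt + 3*cnt + 9 <= 1)) || (3*x + 4 != -5 && (cnt - 3 > -1 ==> x + 2 == 6)) must hold; in canonical form it is (!(vec[cnt + 3] != 2 && 5*cnt <= -8)) || (3*x != -9 && (cnt > 2 ==> x == 4)).
Before assert 3*x + 6 != x - 7 && x + a[x + 1] <= 6: 2*x != -13 && a[x + 1] + x <= 6 && ((!(vec[cnt + 3] != 2 && 5*cnt <= -8)) || (3*x != -9 && (cnt > 2 ==> x == 4)))
Then branch requires 2*x != -13 && a[x + 1] + x <= 6 && ((!(vec[cnt + 3] != 2 && 5*cnt <= -8)) || (3*x != -9 && (cnt > 2 ==> x == 4))); else branch requires 4*vec[x] + 2*x != -13 && a[2*vec[x] + x + 1] + 2*vec[x] + x <= 6 && ((!(vec[cnt + 3] != 2 && 5*cnt <= -8)) || (6*vec[x] + 3*x != -9 && (cnt > 2 ==> 2*vec[x] + x == 4))).
Before the if: ((cnt == 9 ==> vec[1] > 6) ==> (2*x != -13 && a[x + 1] + x <= 6 && ((!(vec[cnt + 3] != 2 && 5*cnt <= -8)) || (3*x != -9 && (cnt > 2 ==> x == 4))))) && ((!(cnt == 9 ==> vec[1] > 6)) ==> (4*vec[x] + 2*x != -13 && a[2*vec[x] + x + 1] + 2*vec[x] + x <= 6 && ((!(vec[cnt + 3] != 2 && 5*cnt <= -8)) || (6*vec[x] + 3*x != -9 && (cnt > 2 ==> 2*vec[x] + x == 4)))))
Before vec[1] := 3*x + 3: ((cnt == 9 ==> 3*x > 3) ==> (2*x != -13 && a[x + 1] + x <= 6 && ((!(store(vec, 1, 3*x + 3)[cnt + 3] != 2 && 5*cnt <= -8)) || (3*x != -9 && (cnt > 2 ==> x == 4))))) && ((!(cnt == 9 ==> 3*x > 3)) ==> (4*store(vec, 1, 3*x + 3)[x] + 2*x != -13 && a[2*store(vec, 1, 3*x + 3)[x] + x + 1] + 2*store(vec, 1, 3*x + 3)[x] + x <= 6 && ((!(store(vec, 1, 3*x + 3)[cnt + 3] != 2 && 5*cnt <= -8)) || (6*store(vec, 1, 3*x + 3)[x] + 3*x != -9 && (cnt > 2 ==> 2*store(vec, 1, 3*x + 3)[x] + x == 4)))))
Answer: WP = ((cnt == 9 ==> 3*x > 3) ==> (2*x != -13 && a[x + 1] + x <= 6 && ((!(store(vec, 1, 3*x + 3)[cnt + 3] != 2 && 5*cnt <= -8)) || (3*x != -9 && (cnt > 2 ==> x == 4))))) && ((!(cnt == 9 ==> 3*x > 3)) ==> (4*store(vec, 1, 3*x + 3)[x] + 2*x != -13 && a[2*store(vec, 1, 3*x + 3)[x] + x + 1] + 2*store(vec, 1, 3*x + 3)[x] + x <= 6 && ((!(store(vec, 1, 3*x + 3)[cnt + 3] != 2 && 5*cnt <= -8)) || (6*store(vec, 1, 3*x + 3)[x] + 3*x != -9 && (cnt > 2 ==> 2*store(vec, 1, 3*x + 3)[x] + x == 4)))))


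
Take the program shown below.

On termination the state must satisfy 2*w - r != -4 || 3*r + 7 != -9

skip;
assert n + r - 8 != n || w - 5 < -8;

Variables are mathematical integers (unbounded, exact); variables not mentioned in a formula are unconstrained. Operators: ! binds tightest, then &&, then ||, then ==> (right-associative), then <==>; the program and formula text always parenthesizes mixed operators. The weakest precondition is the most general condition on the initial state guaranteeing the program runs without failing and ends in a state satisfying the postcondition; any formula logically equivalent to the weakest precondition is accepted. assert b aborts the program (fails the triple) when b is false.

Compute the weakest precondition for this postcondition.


Working backward. After the program, the postcondition 2*w - r != -4 || 3*r + 7 != -9 must hold; in canonical form it is 2*w != r - 4 || 3*r != -16.
Before assert n + r - 8 != n || w - 5 < -8: (r != 8 || w < -3) && (2*w != r - 4 || 3*r != -16)
Before skip: (r != 8 || w < -3) && (2*w != r - 4 || 3*r != -16)
Answer: WP = (r != 8 || w < -3) && (2*w != r - 4 || 3*r != -16)


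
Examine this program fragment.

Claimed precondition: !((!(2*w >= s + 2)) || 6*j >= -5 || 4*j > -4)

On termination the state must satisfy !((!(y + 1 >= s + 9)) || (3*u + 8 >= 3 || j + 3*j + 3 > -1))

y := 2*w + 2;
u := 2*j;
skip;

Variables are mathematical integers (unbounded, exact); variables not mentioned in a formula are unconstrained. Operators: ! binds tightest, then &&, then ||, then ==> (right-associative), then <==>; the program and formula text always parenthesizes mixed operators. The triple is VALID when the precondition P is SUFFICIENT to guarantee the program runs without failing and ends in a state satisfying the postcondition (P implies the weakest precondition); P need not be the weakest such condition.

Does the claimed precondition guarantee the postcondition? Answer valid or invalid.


Working backward. After the program, the postcondition !((!(y + 1 >= s + 9)) || (3*u + 8 >= 3 || j + 3*j + 3 > -1)) must hold; in canonical form it is !((!(y >= s + 8)) || 3*u >= -5 || 4*j > -4).
Before skip: !((!(y >= s + 8)) || 3*u >= -5 || 4*j > -4)
Before u := 2*j: !((!(y >= s + 8)) || 6*j >= -5 || 4*j > -4)
Before y := 2*w + 2: !((!(2*w >= s + 6)) || 6*j >= -5 || 4*j > -4)
The weakest precondition is !((!(2*w >= s + 6)) || 6*j >= -5 || 4*j > -4).
Check whether !((!(2*w >= s + 2)) || 6*j >= -5 || 4*j > -4) implies it.
Countermodel: at the initial state j = -1, s = 0, w = 1, the precondition holds but the weakest precondition fails.
Answer: invalid


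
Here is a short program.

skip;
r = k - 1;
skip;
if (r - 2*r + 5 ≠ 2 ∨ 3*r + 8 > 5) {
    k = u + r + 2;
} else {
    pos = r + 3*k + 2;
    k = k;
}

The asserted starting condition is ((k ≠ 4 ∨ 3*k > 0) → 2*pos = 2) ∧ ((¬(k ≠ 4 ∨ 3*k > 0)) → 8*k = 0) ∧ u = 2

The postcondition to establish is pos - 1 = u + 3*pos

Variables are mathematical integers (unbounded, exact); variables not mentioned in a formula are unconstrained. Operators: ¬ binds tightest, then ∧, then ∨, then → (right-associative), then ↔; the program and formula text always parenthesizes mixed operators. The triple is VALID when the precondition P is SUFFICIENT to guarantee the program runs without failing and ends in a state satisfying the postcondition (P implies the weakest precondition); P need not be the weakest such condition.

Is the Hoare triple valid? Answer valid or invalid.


Working backward. After the program, the postcondition pos - 1 = u + 3*pos must hold; in canonical form it is 2*pos + u = -1.
Then branch requires 2*pos + u = -1; else branch requires 6*k + 2*r + u = -5.
Before the if: ((r ≠ 3 ∨ 3*r > -3) → 2*pos + u = -1) ∧ ((¬(r ≠ 3 ∨ 3*r > -3)) → 6*k + 2*r + u = -5)
Before skip: ((r ≠ 3 ∨ 3*r > -3) → 2*pos + u = -1) ∧ ((¬(r ≠ 3 ∨ 3*r > -3)) → 6*k + 2*r + u = -5)
Before r := k - 1: ((k ≠ 4 ∨ 3*k > 0) → 2*pos + u = -1) ∧ ((¬(k ≠ 4 ∨ 3*k > 0)) → 8*k + u = -3)
Before skip: ((k ≠ 4 ∨ 3*k > 0) → 2*pos + u = -1) ∧ ((¬(k ≠ 4 ∨ 3*k > 0)) → 8*k + u = -3)
The weakest precondition is ((k ≠ 4 ∨ 3*k > 0) → 2*pos + u = -1) ∧ ((¬(k ≠ 4 ∨ 3*k > 0)) → 8*k + u = -3).
Check whether ((k ≠ 4 ∨ 3*k > 0) → 2*pos = 2) ∧ ((¬(k ≠ 4 ∨ 3*k > 0)) → 8*k = 0) ∧ u = 2 implies it.
Countermodel: at the initial state k = 0, pos = 1, u = 2, the precondition holds but the weakest precondition fails.
Answer: invalid


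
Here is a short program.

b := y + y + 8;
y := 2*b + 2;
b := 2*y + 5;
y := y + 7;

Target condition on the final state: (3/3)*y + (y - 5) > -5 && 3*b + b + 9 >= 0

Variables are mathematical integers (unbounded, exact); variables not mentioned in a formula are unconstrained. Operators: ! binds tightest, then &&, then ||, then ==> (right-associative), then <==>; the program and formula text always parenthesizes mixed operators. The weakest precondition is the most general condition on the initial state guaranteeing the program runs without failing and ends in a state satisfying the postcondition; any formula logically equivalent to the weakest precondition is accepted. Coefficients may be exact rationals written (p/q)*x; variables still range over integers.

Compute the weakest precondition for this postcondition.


Working backward. After the program, the postcondition (3/3)*y + (y - 5) > -5 && 3*b + b + 9 >= 0 must hold; in canonical form it is 2*y > 0 && 4*b >= -9.
Before y := y + 7: 2*y > -14 && 4*b >= -9
Before b := 2*y + 5: 2*y > -14 && 8*y >= -29
Before y := 2*b + 2: 4*b > -18 && 16*b >= -45
Before b := y + y + 8: 8*y > -50 && 32*y >= -173
Answer: WP = 8*y > -50 && 32*y >= -173


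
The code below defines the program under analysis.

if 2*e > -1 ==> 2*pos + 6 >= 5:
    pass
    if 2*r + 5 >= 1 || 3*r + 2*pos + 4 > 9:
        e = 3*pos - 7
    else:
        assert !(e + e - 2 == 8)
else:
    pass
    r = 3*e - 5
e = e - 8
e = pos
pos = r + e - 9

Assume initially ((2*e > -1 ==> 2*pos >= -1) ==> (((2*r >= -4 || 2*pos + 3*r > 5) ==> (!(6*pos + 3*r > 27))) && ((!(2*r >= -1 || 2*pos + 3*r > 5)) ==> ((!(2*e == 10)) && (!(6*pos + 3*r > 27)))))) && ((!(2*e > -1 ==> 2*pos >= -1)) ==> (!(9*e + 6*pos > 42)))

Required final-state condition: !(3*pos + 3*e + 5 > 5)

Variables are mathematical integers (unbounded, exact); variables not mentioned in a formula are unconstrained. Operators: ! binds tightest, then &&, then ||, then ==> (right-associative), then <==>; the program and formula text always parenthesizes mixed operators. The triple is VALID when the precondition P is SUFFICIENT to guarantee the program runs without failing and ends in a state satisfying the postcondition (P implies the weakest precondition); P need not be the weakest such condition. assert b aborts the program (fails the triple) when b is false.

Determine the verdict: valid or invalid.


Working backward. After the program, the postcondition !(3*pos + 3*e + 5 > 5) must hold; in canonical form it is !(3*e + 3*pos > 0).
Before pos := r + e - 9: !(6*e + 3*r > 27)
Before e := pos: !(6*pos + 3*r > 27)
Before e := e - 8: !(6*pos + 3*r > 27)
Then branch requires ((2*r >= -4 || 2*pos + 3*r > 5) ==> (!(6*pos + 3*r > 27))) && ((!(2*r >= -4 || 2*pos + 3*r > 5)) ==> ((!(2*e == 10)) && (!(6*pos + 3*r > 27)))); else branch requires !(9*e + 6*pos > 42).
Before the if: ((2*e > -1 ==> 2*pos >= -1) ==> (((2*r >= -4 || 2*pos + 3*r > 5) ==> (!(6*pos + 3*r > 27))) && ((!(2*r >= -4 || 2*pos + 3*r > 5)) ==> ((!(2*e == 10)) && (!(6*pos + 3*r > 27)))))) && ((!(2*e > -1 ==> 2*pos >= -1)) ==> (!(9*e + 6*pos > 42)))
The weakest precondition is ((2*e > -1 ==> 2*pos >= -1) ==> (((2*r >= -4 || 2*pos + 3*r > 5) ==> (!(6*pos + 3*r > 27))) && ((!(2*r >= -4 || 2*pos + 3*r > 5)) ==> ((!(2*e == 10)) && (!(6*pos + 3*r > 27)))))) && ((!(2*e > -1 ==> 2*pos >= -1)) ==> (!(9*e + 6*pos > 42))).
Check whether ((2*e > -1 ==> 2*pos >= -1) ==> (((2*r >= -4 || 2*pos + 3*r > 5) ==> (!(6*pos + 3*r > 27))) && ((!(2*r >= -1 || 2*pos + 3*r > 5)) ==> ((!(2*e == 10)) && (!(6*pos + 3*r > 27)))))) && ((!(2*e > -1 ==> 2*pos >= -1)) ==> (!(9*e + 6*pos > 42))) implies it.
Every state satisfying the precondition satisfies the weakest precondition: the implication holds.
Answer: valid
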